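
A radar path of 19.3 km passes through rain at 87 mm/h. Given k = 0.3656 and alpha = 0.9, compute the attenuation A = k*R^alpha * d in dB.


gamma = 0.3656 * 87^0.9 = 20.350426 dB/km
A = 20.350426 * 19.3 = 392.76 dB

392.76 dB


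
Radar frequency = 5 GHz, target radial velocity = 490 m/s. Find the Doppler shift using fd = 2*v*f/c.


fd = 2 * 490 * 5000000000.0 / 3e8 = 16333.3 Hz

16333.3 Hz


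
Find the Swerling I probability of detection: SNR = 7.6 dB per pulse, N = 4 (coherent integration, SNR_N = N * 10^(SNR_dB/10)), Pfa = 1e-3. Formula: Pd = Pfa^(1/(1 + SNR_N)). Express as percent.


SNR_lin = 10^(7.6/10) = 5.7544
SNR_N = 4 * 5.7544 = 23.0176
1/(1 + SNR_N) = 1/24.0176 = 0.0416361
Pd = (1e-3)^0.0416361 = 0.75005
Pd = 75.0%

75.0%


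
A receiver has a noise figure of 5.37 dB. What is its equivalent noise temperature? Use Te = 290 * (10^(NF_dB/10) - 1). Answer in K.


NF_lin = 10^(5.37/10) = 3.443499
Te = 290 * (3.443499 - 1) = 708.6 K

708.6 K


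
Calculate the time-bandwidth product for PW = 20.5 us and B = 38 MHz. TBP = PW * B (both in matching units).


TBP = 20.5 * 38 = 779.0

779.0


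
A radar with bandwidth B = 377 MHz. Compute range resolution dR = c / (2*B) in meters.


dR = 3e8 / (2 * 377000000.0) = 0.4 m

0.4 m


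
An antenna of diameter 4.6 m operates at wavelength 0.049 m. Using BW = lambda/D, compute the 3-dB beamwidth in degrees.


BW_rad = 0.049 / 4.6 = 0.010652
BW_deg = 0.61 degrees

0.61 degrees


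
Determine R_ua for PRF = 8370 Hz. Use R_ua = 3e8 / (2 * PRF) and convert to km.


R_ua = 3e8 / (2 * 8370) = 17921.1 m = 17.9 km

17.9 km


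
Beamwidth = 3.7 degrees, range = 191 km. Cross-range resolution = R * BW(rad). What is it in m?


BW_rad = 0.064577182
CR = 191000 * 0.064577182 = 12334.2 m

12334.2 m


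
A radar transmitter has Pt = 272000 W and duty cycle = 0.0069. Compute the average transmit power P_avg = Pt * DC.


P_avg = 272000 * 0.0069 = 1876.8 W

1876.8 W


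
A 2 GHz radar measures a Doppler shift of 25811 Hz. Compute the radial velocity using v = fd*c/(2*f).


v = 25811 * 3e8 / (2 * 2000000000.0) = 1935.8 m/s

1935.8 m/s


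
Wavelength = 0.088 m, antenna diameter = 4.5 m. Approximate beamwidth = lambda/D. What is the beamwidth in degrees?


BW_rad = 0.088 / 4.5 = 0.019556
BW_deg = 1.12 degrees

1.12 degrees


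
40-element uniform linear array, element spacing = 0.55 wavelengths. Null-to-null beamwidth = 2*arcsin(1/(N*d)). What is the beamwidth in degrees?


1/(N*d) = 1/(40*0.55) = 0.045455
BW = 2*arcsin(0.045455) = 5.2 degrees

5.2 degrees


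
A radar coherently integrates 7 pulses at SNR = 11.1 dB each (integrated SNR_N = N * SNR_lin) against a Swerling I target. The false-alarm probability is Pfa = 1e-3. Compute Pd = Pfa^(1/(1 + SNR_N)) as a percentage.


SNR_lin = 10^(11.1/10) = 12.8825
SNR_N = 7 * 12.8825 = 90.1775
1/(1 + SNR_N) = 1/91.1775 = 0.0109676
Pd = (1e-3)^0.0109676 = 0.92704
Pd = 92.7%

92.7%


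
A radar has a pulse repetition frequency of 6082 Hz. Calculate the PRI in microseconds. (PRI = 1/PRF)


PRI = 1/6082 = 0.0001644196 s = 164.4 us

164.4 us


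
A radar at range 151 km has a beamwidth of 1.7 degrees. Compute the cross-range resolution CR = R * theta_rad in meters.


BW_rad = 0.029670597
CR = 151000 * 0.029670597 = 4480.3 m

4480.3 m


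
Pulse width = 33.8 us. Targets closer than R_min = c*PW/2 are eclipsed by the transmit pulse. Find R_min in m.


R_min = 3e8 * 33.8e-6 / 2 = 5070.0 m

5070.0 m


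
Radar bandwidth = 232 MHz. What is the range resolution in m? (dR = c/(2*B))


dR = 3e8 / (2 * 232000000.0) = 0.65 m

0.65 m


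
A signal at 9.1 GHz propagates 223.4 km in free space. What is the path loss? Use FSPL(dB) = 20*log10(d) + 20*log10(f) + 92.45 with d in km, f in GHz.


20*log10(223.4) = 46.98
20*log10(9.1) = 19.18
FSPL = 158.6 dB

158.6 dB


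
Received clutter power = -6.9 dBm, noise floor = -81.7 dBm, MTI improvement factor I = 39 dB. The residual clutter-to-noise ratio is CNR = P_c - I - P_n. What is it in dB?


CNR = -6.9 - 39 - (-81.7) = 35.8 dB

35.8 dB


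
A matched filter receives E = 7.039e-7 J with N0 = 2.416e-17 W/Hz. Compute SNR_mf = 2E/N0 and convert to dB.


SNR_lin = 2 * 7.039e-7 / 2.416e-17 = 5.827e10
SNR_dB = 10*log10(5.827e10) = 107.7 dB

107.7 dB


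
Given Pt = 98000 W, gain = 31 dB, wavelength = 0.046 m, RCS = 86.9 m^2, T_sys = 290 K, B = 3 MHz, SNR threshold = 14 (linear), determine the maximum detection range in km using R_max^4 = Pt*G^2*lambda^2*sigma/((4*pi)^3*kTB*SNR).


G_lin = 10^(31/10) = 1258.925412
R^4 = 98000 * 1258.925412^2 * 0.046^2 * 86.9 / ((4*pi)^3 * 1.38e-23 * 290 * 3000000.0 * 14)
R^4 = 8.5626e19 m^4
R_max = (8.5626e19)^(1/4) = 96194.8 m = 96.2 km

96.2 km


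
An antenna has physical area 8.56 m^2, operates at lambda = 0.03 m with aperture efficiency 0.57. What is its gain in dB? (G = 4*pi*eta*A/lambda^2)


G_linear = 4*pi*0.57*8.56/0.03^2 = 68126.48
G_dB = 10*log10(68126.48) = 48.3 dB

48.3 dB


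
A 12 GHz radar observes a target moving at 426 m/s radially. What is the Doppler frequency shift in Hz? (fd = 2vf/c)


fd = 2 * 426 * 12000000000.0 / 3e8 = 34080.0 Hz

34080.0 Hz


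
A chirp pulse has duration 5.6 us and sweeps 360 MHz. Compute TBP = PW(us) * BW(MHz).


TBP = 5.6 * 360 = 2016.0

2016.0


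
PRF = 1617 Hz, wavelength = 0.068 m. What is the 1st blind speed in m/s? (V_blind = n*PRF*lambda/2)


V_blind = 1 * 1617 * 0.068 / 2 = 55.0 m/s

55.0 m/s


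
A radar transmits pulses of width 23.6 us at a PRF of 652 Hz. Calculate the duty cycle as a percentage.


DC = 23.6e-6 * 652 * 100 = 1.54%

1.54%


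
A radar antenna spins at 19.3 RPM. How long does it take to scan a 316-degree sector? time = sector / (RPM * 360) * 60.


t = 316 / (19.3 * 360) * 60 = 2.73 s

2.73 s


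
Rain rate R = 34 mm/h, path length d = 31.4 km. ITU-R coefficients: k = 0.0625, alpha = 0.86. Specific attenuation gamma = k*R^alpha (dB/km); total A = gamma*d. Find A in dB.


gamma = 0.0625 * 34^0.86 = 1.297036 dB/km
A = 1.297036 * 31.4 = 40.73 dB

40.73 dB


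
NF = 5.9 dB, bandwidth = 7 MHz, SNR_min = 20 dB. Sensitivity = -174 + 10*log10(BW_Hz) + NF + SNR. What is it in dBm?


10*log10(7000000.0) = 68.45
S = -174 + 68.45 + 5.9 + 20 = -79.6 dBm

-79.6 dBm


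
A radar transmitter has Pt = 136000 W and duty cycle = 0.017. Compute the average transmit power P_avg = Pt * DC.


P_avg = 136000 * 0.017 = 2312.0 W

2312.0 W


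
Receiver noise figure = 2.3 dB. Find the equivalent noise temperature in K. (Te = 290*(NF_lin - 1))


NF_lin = 10^(2.3/10) = 1.698244
Te = 290 * (1.698244 - 1) = 202.5 K

202.5 K


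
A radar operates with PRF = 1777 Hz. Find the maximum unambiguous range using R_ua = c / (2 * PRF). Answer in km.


R_ua = 3e8 / (2 * 1777) = 84411.9 m = 84.4 km

84.4 km


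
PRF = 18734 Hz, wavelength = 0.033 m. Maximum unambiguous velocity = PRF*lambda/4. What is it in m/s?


V_ua = 18734 * 0.033 / 4 = 154.6 m/s

154.6 m/s


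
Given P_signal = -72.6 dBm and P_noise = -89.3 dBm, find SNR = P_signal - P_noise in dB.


SNR = -72.6 - (-89.3) = 16.7 dB

16.7 dB


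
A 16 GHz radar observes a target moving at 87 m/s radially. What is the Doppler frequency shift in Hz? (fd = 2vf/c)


fd = 2 * 87 * 16000000000.0 / 3e8 = 9280.0 Hz

9280.0 Hz


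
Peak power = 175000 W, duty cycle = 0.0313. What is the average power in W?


P_avg = 175000 * 0.0313 = 5477.5 W

5477.5 W


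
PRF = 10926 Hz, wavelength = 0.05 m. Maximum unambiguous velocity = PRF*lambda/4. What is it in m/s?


V_ua = 10926 * 0.05 / 4 = 136.6 m/s

136.6 m/s


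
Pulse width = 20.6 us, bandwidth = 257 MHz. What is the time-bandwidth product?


TBP = 20.6 * 257 = 5294.2

5294.2


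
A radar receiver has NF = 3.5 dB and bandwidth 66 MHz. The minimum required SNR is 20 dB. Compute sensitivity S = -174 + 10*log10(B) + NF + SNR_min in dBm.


10*log10(66000000.0) = 78.2
S = -174 + 78.2 + 3.5 + 20 = -72.3 dBm

-72.3 dBm


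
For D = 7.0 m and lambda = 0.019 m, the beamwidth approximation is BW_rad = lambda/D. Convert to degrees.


BW_rad = 0.019 / 7.0 = 0.002714
BW_deg = 0.16 degrees

0.16 degrees


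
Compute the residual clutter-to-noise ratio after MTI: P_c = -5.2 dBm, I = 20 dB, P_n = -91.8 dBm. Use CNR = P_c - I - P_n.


CNR = -5.2 - 20 - (-91.8) = 66.6 dB

66.6 dB


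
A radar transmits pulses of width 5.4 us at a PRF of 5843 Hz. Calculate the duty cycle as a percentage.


DC = 5.4e-6 * 5843 * 100 = 3.16%

3.16%


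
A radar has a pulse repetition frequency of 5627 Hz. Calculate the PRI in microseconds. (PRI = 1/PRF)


PRI = 1/5627 = 0.0001777146 s = 177.7 us

177.7 us


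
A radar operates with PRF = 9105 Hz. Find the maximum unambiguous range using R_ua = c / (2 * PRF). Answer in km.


R_ua = 3e8 / (2 * 9105) = 16474.5 m = 16.5 km

16.5 km


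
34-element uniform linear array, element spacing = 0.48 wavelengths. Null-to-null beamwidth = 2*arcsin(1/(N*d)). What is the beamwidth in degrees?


1/(N*d) = 1/(34*0.48) = 0.061275
BW = 2*arcsin(0.061275) = 7.0 degrees

7.0 degrees


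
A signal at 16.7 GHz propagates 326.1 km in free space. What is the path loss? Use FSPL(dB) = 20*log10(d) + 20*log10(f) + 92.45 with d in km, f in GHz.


20*log10(326.1) = 50.27
20*log10(16.7) = 24.45
FSPL = 167.2 dB

167.2 dB


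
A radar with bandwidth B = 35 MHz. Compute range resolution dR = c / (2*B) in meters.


dR = 3e8 / (2 * 35000000.0) = 4.29 m

4.29 m


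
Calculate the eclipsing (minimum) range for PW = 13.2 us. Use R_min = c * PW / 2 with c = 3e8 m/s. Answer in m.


R_min = 3e8 * 13.2e-6 / 2 = 1980.0 m

1980.0 m


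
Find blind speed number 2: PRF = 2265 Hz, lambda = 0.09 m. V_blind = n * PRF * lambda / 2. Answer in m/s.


V_blind = 2 * 2265 * 0.09 / 2 = 203.9 m/s

203.9 m/s


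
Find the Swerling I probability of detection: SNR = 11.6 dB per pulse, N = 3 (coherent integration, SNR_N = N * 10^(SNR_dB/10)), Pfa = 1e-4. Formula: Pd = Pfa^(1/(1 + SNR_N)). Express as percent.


SNR_lin = 10^(11.6/10) = 14.4544
SNR_N = 3 * 14.4544 = 43.3632
1/(1 + SNR_N) = 1/44.3632 = 0.0225412
Pd = (1e-4)^0.0225412 = 0.81252
Pd = 81.3%

81.3%


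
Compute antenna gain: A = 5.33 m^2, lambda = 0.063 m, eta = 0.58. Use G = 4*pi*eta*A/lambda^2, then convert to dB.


G_linear = 4*pi*0.58*5.33/0.063^2 = 9787.77
G_dB = 10*log10(9787.77) = 39.9 dB

39.9 dB


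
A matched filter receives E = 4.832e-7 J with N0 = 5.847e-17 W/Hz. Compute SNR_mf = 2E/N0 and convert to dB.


SNR_lin = 2 * 4.832e-7 / 5.847e-17 = 1.653e10
SNR_dB = 10*log10(1.653e10) = 102.2 dB

102.2 dB


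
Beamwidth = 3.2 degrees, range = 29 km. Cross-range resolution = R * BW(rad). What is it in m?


BW_rad = 0.055850536
CR = 29000 * 0.055850536 = 1619.7 m

1619.7 m


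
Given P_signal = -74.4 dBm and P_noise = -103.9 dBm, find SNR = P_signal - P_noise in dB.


SNR = -74.4 - (-103.9) = 29.5 dB

29.5 dB


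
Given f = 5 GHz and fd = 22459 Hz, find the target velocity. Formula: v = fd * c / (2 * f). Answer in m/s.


v = 22459 * 3e8 / (2 * 5000000000.0) = 673.8 m/s

673.8 m/s


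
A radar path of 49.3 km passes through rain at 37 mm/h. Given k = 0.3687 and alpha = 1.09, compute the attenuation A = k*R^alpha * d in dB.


gamma = 0.3687 * 37^1.09 = 18.880479 dB/km
A = 18.880479 * 49.3 = 930.81 dB

930.81 dB


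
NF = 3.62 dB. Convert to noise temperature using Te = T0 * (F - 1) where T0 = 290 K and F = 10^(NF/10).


NF_lin = 10^(3.62/10) = 2.301442
Te = 290 * (2.301442 - 1) = 377.4 K

377.4 K


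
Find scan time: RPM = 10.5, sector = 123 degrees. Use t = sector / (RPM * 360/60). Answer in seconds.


t = 123 / (10.5 * 360) * 60 = 1.95 s

1.95 s


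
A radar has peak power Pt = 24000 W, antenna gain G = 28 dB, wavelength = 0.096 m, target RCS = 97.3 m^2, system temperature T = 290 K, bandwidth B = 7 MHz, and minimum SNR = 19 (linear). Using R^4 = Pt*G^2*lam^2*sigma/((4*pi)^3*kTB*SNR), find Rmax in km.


G_lin = 10^(28/10) = 630.957344
R^4 = 24000 * 630.957344^2 * 0.096^2 * 97.3 / ((4*pi)^3 * 1.38e-23 * 290 * 7000000.0 * 19)
R^4 = 8.11163e18 m^4
R_max = (8.11163e18)^(1/4) = 53367.5 m = 53.4 km

53.4 km


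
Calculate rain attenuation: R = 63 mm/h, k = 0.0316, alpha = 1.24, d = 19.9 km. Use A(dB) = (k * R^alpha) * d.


gamma = 0.0316 * 63^1.24 = 5.381079 dB/km
A = 5.381079 * 19.9 = 107.08 dB

107.08 dB


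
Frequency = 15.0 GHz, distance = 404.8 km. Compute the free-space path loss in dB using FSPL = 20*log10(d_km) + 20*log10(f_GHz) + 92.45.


20*log10(404.8) = 52.14
20*log10(15.0) = 23.52
FSPL = 168.1 dB

168.1 dB


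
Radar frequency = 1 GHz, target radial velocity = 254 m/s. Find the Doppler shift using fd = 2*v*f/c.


fd = 2 * 254 * 1000000000.0 / 3e8 = 1693.3 Hz

1693.3 Hz


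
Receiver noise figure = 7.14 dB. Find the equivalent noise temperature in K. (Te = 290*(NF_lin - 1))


NF_lin = 10^(7.14/10) = 5.176068
Te = 290 * (5.176068 - 1) = 1211.1 K

1211.1 K


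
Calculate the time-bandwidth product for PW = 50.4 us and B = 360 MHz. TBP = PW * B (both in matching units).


TBP = 50.4 * 360 = 18144.0

18144.0


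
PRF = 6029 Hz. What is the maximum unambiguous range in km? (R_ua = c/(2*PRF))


R_ua = 3e8 / (2 * 6029) = 24879.7 m = 24.9 km

24.9 km


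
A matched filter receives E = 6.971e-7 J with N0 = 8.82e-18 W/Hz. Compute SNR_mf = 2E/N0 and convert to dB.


SNR_lin = 2 * 6.971e-7 / 8.82e-18 = 1.581e11
SNR_dB = 10*log10(1.581e11) = 112.0 dB

112.0 dB


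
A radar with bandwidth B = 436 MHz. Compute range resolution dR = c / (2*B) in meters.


dR = 3e8 / (2 * 436000000.0) = 0.34 m

0.34 m


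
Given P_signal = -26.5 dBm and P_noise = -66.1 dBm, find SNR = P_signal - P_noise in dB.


SNR = -26.5 - (-66.1) = 39.6 dB

39.6 dB


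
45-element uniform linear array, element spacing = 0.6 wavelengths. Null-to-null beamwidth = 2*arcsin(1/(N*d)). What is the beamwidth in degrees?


1/(N*d) = 1/(45*0.6) = 0.037037
BW = 2*arcsin(0.037037) = 4.2 degrees

4.2 degrees


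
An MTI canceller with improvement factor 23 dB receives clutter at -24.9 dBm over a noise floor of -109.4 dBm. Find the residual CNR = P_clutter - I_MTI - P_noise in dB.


CNR = -24.9 - 23 - (-109.4) = 61.5 dB

61.5 dB


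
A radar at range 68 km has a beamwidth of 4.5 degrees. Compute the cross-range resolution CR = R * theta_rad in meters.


BW_rad = 0.078539816
CR = 68000 * 0.078539816 = 5340.7 m

5340.7 m


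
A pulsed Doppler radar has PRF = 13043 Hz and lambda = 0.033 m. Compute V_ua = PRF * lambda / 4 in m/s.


V_ua = 13043 * 0.033 / 4 = 107.6 m/s

107.6 m/s


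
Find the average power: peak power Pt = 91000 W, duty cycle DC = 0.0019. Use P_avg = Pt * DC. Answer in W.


P_avg = 91000 * 0.0019 = 172.9 W

172.9 W


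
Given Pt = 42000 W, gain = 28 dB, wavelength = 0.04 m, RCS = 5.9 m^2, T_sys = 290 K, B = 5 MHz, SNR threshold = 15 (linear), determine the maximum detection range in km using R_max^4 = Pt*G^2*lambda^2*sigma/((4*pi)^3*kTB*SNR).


G_lin = 10^(28/10) = 630.957344
R^4 = 42000 * 630.957344^2 * 0.04^2 * 5.9 / ((4*pi)^3 * 1.38e-23 * 290 * 5000000.0 * 15)
R^4 = 2.65005e17 m^4
R_max = (2.65005e17)^(1/4) = 22688.9 m = 22.7 km

22.7 km


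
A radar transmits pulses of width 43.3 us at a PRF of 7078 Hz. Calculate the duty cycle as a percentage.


DC = 43.3e-6 * 7078 * 100 = 30.65%

30.65%


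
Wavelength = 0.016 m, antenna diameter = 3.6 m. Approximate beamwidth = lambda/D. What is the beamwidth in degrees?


BW_rad = 0.016 / 3.6 = 0.004444
BW_deg = 0.25 degrees

0.25 degrees


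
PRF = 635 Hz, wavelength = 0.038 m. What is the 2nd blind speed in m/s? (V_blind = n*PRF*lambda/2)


V_blind = 2 * 635 * 0.038 / 2 = 24.1 m/s

24.1 m/s


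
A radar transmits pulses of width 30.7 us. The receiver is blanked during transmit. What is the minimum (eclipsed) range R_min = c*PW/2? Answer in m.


R_min = 3e8 * 30.7e-6 / 2 = 4605.0 m

4605.0 m


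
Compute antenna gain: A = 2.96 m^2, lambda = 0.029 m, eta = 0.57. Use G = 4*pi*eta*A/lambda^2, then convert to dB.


G_linear = 4*pi*0.57*2.96/0.029^2 = 25210.44
G_dB = 10*log10(25210.44) = 44.0 dB

44.0 dB


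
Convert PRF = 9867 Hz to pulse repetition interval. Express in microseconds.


PRI = 1/9867 = 0.0001013479 s = 101.3 us

101.3 us


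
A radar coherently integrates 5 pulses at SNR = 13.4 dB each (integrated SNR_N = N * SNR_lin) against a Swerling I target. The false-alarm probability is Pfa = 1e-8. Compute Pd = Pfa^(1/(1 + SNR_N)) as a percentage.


SNR_lin = 10^(13.4/10) = 21.87762
SNR_N = 5 * 21.87762 = 109.3881
1/(1 + SNR_N) = 1/110.3881 = 0.0090589
Pd = (1e-8)^0.0090589 = 0.84631
Pd = 84.6%

84.6%


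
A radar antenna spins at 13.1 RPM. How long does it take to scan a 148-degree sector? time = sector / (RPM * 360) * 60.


t = 148 / (13.1 * 360) * 60 = 1.88 s

1.88 s


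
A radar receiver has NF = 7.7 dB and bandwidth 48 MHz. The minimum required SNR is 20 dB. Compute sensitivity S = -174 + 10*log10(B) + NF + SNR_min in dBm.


10*log10(48000000.0) = 76.81
S = -174 + 76.81 + 7.7 + 20 = -69.5 dBm

-69.5 dBm


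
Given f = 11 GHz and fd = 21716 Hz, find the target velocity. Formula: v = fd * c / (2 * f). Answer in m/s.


v = 21716 * 3e8 / (2 * 11000000000.0) = 296.1 m/s

296.1 m/s


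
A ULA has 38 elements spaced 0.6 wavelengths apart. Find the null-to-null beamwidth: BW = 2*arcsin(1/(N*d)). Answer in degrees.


1/(N*d) = 1/(38*0.6) = 0.04386
BW = 2*arcsin(0.04386) = 5.0 degrees

5.0 degrees


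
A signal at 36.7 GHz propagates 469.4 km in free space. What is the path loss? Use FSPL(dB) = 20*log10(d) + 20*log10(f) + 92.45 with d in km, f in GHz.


20*log10(469.4) = 53.43
20*log10(36.7) = 31.29
FSPL = 177.2 dB

177.2 dB


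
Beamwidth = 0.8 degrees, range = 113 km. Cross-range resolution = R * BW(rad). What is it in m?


BW_rad = 0.013962634
CR = 113000 * 0.013962634 = 1577.8 m

1577.8 m


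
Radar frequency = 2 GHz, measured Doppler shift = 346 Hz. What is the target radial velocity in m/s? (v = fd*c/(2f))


v = 346 * 3e8 / (2 * 2000000000.0) = 26.0 m/s

26.0 m/s


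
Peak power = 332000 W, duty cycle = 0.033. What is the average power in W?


P_avg = 332000 * 0.033 = 10956.0 W

10956.0 W


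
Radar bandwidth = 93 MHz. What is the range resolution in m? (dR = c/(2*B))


dR = 3e8 / (2 * 93000000.0) = 1.61 m

1.61 m


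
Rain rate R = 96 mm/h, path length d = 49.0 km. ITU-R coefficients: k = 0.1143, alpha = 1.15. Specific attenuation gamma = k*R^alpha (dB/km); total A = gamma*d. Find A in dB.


gamma = 0.1143 * 96^1.15 = 21.759963 dB/km
A = 21.759963 * 49.0 = 1066.24 dB

1066.24 dB


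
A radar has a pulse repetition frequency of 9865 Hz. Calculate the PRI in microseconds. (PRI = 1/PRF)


PRI = 1/9865 = 0.0001013685 s = 101.4 us

101.4 us


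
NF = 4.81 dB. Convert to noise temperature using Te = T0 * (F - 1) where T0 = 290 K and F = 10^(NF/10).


NF_lin = 10^(4.81/10) = 3.026913
Te = 290 * (3.026913 - 1) = 587.8 K

587.8 K


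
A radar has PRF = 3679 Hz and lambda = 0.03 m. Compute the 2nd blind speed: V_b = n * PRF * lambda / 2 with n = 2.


V_blind = 2 * 3679 * 0.03 / 2 = 110.4 m/s

110.4 m/s


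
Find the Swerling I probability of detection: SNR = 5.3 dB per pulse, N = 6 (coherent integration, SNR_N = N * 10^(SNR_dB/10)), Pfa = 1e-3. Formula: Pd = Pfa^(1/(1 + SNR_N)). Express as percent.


SNR_lin = 10^(5.3/10) = 3.38844
SNR_N = 6 * 3.38844 = 20.33064
1/(1 + SNR_N) = 1/21.33064 = 0.0468809
Pd = (1e-3)^0.0468809 = 0.72336
Pd = 72.3%

72.3%


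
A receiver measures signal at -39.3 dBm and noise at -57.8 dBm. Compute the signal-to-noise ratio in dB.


SNR = -39.3 - (-57.8) = 18.5 dB

18.5 dB


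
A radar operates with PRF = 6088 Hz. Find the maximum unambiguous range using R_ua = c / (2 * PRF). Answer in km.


R_ua = 3e8 / (2 * 6088) = 24638.6 m = 24.6 km

24.6 km


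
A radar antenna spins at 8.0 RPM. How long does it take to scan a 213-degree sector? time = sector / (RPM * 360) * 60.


t = 213 / (8.0 * 360) * 60 = 4.44 s

4.44 s


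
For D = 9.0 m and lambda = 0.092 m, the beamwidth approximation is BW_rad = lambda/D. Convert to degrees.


BW_rad = 0.092 / 9.0 = 0.010222
BW_deg = 0.59 degrees

0.59 degrees


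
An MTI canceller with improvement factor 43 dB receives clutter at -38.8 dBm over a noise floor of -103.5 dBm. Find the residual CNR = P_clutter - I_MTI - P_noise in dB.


CNR = -38.8 - 43 - (-103.5) = 21.7 dB

21.7 dB


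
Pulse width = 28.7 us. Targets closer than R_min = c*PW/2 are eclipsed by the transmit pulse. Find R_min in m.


R_min = 3e8 * 28.7e-6 / 2 = 4305.0 m

4305.0 m


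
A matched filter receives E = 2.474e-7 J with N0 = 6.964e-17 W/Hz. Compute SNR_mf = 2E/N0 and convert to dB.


SNR_lin = 2 * 2.474e-7 / 6.964e-17 = 7.105e9
SNR_dB = 10*log10(7.105e9) = 98.5 dB

98.5 dB


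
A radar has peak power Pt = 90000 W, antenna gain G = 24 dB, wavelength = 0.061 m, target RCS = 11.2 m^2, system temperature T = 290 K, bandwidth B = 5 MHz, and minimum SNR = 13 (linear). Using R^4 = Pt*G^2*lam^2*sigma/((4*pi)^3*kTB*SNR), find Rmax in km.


G_lin = 10^(24/10) = 251.188643
R^4 = 90000 * 251.188643^2 * 0.061^2 * 11.2 / ((4*pi)^3 * 1.38e-23 * 290 * 5000000.0 * 13)
R^4 = 4.58459e17 m^4
R_max = (4.58459e17)^(1/4) = 26021.1 m = 26.0 km

26.0 km


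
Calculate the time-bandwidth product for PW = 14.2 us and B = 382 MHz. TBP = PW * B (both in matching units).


TBP = 14.2 * 382 = 5424.4

5424.4


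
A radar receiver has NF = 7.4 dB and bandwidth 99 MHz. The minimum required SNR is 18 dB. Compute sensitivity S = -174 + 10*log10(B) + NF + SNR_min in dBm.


10*log10(99000000.0) = 79.96
S = -174 + 79.96 + 7.4 + 18 = -68.6 dBm

-68.6 dBm


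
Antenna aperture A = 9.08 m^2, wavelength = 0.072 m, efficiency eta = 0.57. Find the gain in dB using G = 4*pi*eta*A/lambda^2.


G_linear = 4*pi*0.57*9.08/0.072^2 = 12546.01
G_dB = 10*log10(12546.01) = 41.0 dB

41.0 dB


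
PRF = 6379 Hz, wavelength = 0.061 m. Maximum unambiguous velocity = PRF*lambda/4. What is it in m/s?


V_ua = 6379 * 0.061 / 4 = 97.3 m/s

97.3 m/s


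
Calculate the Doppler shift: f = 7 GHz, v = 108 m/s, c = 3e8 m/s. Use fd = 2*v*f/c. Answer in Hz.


fd = 2 * 108 * 7000000000.0 / 3e8 = 5040.0 Hz

5040.0 Hz


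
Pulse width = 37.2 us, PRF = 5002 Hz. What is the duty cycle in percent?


DC = 37.2e-6 * 5002 * 100 = 18.61%

18.61%


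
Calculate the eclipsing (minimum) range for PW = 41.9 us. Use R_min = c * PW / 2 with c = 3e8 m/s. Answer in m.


R_min = 3e8 * 41.9e-6 / 2 = 6285.0 m

6285.0 m


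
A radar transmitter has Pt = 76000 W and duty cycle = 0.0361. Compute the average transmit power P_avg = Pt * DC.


P_avg = 76000 * 0.0361 = 2743.6 W

2743.6 W


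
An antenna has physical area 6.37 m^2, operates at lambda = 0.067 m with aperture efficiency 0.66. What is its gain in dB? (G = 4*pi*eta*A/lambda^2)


G_linear = 4*pi*0.66*6.37/0.067^2 = 11769.11
G_dB = 10*log10(11769.11) = 40.7 dB

40.7 dB


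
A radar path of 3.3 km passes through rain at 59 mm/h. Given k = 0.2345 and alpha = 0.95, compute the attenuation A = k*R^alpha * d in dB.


gamma = 0.2345 * 59^0.95 = 11.283719 dB/km
A = 11.283719 * 3.3 = 37.24 dB

37.24 dB


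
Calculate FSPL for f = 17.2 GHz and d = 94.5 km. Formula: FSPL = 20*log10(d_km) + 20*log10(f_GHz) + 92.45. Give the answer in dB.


20*log10(94.5) = 39.51
20*log10(17.2) = 24.71
FSPL = 156.7 dB

156.7 dB


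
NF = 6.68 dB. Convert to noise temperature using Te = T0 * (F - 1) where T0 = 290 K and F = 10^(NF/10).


NF_lin = 10^(6.68/10) = 4.655861
Te = 290 * (4.655861 - 1) = 1060.2 K

1060.2 K


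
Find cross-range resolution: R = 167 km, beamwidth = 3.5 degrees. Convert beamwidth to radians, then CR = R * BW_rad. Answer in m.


BW_rad = 0.061086524
CR = 167000 * 0.061086524 = 10201.4 m

10201.4 m


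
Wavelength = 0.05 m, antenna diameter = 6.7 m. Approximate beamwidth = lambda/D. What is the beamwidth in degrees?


BW_rad = 0.05 / 6.7 = 0.007463
BW_deg = 0.43 degrees

0.43 degrees


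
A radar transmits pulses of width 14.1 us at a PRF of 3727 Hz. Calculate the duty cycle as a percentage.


DC = 14.1e-6 * 3727 * 100 = 5.26%

5.26%


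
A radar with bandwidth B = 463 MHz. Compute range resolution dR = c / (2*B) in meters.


dR = 3e8 / (2 * 463000000.0) = 0.32 m

0.32 m


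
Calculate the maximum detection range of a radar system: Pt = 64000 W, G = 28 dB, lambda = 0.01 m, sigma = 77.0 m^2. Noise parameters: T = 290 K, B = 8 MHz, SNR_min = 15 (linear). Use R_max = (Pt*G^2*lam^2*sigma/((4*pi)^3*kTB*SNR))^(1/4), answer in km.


G_lin = 10^(28/10) = 630.957344
R^4 = 64000 * 630.957344^2 * 0.01^2 * 77.0 / ((4*pi)^3 * 1.38e-23 * 290 * 8000000.0 * 15)
R^4 = 2.05865e17 m^4
R_max = (2.05865e17)^(1/4) = 21300.8 m = 21.3 km

21.3 km


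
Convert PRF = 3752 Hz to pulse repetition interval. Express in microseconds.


PRI = 1/3752 = 0.0002665245 s = 266.5 us

266.5 us


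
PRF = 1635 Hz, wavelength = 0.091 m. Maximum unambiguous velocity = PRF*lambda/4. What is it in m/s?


V_ua = 1635 * 0.091 / 4 = 37.2 m/s

37.2 m/s


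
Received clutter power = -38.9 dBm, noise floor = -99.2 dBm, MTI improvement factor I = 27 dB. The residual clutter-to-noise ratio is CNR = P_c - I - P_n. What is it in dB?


CNR = -38.9 - 27 - (-99.2) = 33.3 dB

33.3 dB


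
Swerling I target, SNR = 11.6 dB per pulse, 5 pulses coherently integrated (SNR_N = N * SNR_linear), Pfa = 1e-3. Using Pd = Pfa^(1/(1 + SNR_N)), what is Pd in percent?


SNR_lin = 10^(11.6/10) = 14.4544
SNR_N = 5 * 14.4544 = 72.272
1/(1 + SNR_N) = 1/73.272 = 0.0136478
Pd = (1e-3)^0.0136478 = 0.91003
Pd = 91.0%

91.0%


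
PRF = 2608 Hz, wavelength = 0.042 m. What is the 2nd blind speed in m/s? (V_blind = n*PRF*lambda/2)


V_blind = 2 * 2608 * 0.042 / 2 = 109.5 m/s

109.5 m/s


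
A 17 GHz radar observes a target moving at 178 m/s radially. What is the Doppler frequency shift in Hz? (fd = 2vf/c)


fd = 2 * 178 * 17000000000.0 / 3e8 = 20173.3 Hz

20173.3 Hz


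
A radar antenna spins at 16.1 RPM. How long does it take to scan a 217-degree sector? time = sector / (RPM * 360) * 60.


t = 217 / (16.1 * 360) * 60 = 2.25 s

2.25 s


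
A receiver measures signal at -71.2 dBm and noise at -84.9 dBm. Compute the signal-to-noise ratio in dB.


SNR = -71.2 - (-84.9) = 13.7 dB

13.7 dB


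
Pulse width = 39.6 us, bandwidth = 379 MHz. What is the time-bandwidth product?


TBP = 39.6 * 379 = 15008.4

15008.4


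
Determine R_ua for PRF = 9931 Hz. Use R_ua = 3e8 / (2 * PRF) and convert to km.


R_ua = 3e8 / (2 * 9931) = 15104.2 m = 15.1 km

15.1 km


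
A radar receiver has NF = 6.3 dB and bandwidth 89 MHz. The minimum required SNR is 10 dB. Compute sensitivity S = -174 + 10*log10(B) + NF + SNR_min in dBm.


10*log10(89000000.0) = 79.49
S = -174 + 79.49 + 6.3 + 10 = -78.2 dBm

-78.2 dBm


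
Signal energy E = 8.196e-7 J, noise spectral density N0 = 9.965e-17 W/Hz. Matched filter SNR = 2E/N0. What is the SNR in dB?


SNR_lin = 2 * 8.196e-7 / 9.965e-17 = 1.645e10
SNR_dB = 10*log10(1.645e10) = 102.2 dB

102.2 dB


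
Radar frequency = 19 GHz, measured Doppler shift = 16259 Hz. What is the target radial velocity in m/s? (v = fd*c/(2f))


v = 16259 * 3e8 / (2 * 19000000000.0) = 128.4 m/s

128.4 m/s


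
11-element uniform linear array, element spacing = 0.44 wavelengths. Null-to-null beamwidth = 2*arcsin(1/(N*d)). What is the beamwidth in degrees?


1/(N*d) = 1/(11*0.44) = 0.206612
BW = 2*arcsin(0.206612) = 23.8 degrees

23.8 degrees


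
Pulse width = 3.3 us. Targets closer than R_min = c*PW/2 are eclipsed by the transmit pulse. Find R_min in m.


R_min = 3e8 * 3.3e-6 / 2 = 495.0 m

495.0 m


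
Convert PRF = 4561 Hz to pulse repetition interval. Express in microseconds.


PRI = 1/4561 = 0.0002192502 s = 219.3 us

219.3 us


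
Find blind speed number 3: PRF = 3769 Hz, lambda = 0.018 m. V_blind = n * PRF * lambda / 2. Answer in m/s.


V_blind = 3 * 3769 * 0.018 / 2 = 101.8 m/s

101.8 m/s


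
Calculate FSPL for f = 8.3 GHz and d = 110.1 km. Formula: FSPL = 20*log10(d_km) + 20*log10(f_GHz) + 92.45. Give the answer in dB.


20*log10(110.1) = 40.84
20*log10(8.3) = 18.38
FSPL = 151.7 dB

151.7 dB


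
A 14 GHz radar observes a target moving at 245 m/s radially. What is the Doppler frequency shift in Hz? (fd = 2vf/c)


fd = 2 * 245 * 14000000000.0 / 3e8 = 22866.7 Hz

22866.7 Hz


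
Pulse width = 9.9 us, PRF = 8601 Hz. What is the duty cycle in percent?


DC = 9.9e-6 * 8601 * 100 = 8.51%

8.51%


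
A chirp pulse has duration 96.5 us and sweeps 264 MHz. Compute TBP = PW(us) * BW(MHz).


TBP = 96.5 * 264 = 25476.0

25476.0


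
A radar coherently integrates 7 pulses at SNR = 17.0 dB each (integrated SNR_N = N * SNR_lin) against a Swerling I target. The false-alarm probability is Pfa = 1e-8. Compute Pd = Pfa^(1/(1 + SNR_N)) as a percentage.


SNR_lin = 10^(17.0/10) = 50.11872
SNR_N = 7 * 50.11872 = 350.83104
1/(1 + SNR_N) = 1/351.83104 = 0.0028423
Pd = (1e-8)^0.0028423 = 0.94899
Pd = 94.9%

94.9%


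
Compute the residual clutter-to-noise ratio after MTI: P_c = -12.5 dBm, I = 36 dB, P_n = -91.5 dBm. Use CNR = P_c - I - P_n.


CNR = -12.5 - 36 - (-91.5) = 43.0 dB

43.0 dB


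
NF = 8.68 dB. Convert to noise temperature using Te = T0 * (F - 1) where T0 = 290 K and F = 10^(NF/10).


NF_lin = 10^(8.68/10) = 7.379042
Te = 290 * (7.379042 - 1) = 1849.9 K

1849.9 K


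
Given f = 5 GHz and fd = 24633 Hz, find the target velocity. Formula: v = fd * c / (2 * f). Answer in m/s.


v = 24633 * 3e8 / (2 * 5000000000.0) = 739.0 m/s

739.0 m/s


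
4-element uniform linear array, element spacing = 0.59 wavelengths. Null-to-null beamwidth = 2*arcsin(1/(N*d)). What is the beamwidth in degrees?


1/(N*d) = 1/(4*0.59) = 0.423729
BW = 2*arcsin(0.423729) = 50.1 degrees

50.1 degrees


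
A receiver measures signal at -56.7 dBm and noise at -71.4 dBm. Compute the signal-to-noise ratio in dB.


SNR = -56.7 - (-71.4) = 14.7 dB

14.7 dB


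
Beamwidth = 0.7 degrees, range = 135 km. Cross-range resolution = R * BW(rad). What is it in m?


BW_rad = 0.012217305
CR = 135000 * 0.012217305 = 1649.3 m

1649.3 m


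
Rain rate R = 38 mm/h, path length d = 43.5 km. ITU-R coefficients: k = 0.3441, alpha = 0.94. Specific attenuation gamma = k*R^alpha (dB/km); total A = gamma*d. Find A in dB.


gamma = 0.3441 * 38^0.94 = 10.511901 dB/km
A = 10.511901 * 43.5 = 457.27 dB

457.27 dB


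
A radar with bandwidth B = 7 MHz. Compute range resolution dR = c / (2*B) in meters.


dR = 3e8 / (2 * 7000000.0) = 21.43 m

21.43 m


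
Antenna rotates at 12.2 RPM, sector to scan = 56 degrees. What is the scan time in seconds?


t = 56 / (12.2 * 360) * 60 = 0.77 s

0.77 s


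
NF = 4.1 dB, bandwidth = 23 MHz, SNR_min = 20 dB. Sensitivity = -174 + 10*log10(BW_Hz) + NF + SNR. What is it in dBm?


10*log10(23000000.0) = 73.62
S = -174 + 73.62 + 4.1 + 20 = -76.3 dBm

-76.3 dBm


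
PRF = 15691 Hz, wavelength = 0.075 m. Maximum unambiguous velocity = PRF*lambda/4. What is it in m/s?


V_ua = 15691 * 0.075 / 4 = 294.2 m/s

294.2 m/s


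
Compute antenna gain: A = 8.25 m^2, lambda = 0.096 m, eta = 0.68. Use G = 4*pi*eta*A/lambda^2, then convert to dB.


G_linear = 4*pi*0.68*8.25/0.096^2 = 7649.45
G_dB = 10*log10(7649.45) = 38.8 dB

38.8 dB


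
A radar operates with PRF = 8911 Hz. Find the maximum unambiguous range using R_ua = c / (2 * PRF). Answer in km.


R_ua = 3e8 / (2 * 8911) = 16833.1 m = 16.8 km

16.8 km


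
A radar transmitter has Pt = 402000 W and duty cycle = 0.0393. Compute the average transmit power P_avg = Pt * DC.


P_avg = 402000 * 0.0393 = 15798.6 W

15798.6 W


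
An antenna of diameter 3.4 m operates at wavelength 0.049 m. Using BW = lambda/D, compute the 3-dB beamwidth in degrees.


BW_rad = 0.049 / 3.4 = 0.014412
BW_deg = 0.83 degrees

0.83 degrees


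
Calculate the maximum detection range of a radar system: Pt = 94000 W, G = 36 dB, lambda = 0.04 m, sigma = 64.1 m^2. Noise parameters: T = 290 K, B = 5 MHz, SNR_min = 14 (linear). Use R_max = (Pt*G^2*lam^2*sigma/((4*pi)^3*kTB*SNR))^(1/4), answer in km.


G_lin = 10^(36/10) = 3981.071706
R^4 = 94000 * 3981.071706^2 * 0.04^2 * 64.1 / ((4*pi)^3 * 1.38e-23 * 290 * 5000000.0 * 14)
R^4 = 2.74853e20 m^4
R_max = (2.74853e20)^(1/4) = 128758.3 m = 128.8 km

128.8 km


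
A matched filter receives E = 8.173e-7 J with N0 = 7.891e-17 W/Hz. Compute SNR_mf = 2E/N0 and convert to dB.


SNR_lin = 2 * 8.173e-7 / 7.891e-17 = 2.071e10
SNR_dB = 10*log10(2.071e10) = 103.2 dB

103.2 dB


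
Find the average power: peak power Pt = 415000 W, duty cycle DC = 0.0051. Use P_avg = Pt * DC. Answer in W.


P_avg = 415000 * 0.0051 = 2116.5 W

2116.5 W


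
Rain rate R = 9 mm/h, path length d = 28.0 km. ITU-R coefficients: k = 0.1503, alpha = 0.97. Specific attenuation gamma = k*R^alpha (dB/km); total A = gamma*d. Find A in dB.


gamma = 0.1503 * 9^0.97 = 1.26641 dB/km
A = 1.26641 * 28.0 = 35.46 dB

35.46 dB


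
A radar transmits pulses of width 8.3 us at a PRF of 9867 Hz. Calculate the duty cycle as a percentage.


DC = 8.3e-6 * 9867 * 100 = 8.19%

8.19%


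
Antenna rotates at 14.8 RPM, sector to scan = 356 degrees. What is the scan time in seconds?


t = 356 / (14.8 * 360) * 60 = 4.01 s

4.01 s


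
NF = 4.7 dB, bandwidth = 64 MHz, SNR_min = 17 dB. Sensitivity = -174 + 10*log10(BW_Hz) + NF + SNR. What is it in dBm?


10*log10(64000000.0) = 78.06
S = -174 + 78.06 + 4.7 + 17 = -74.2 dBm

-74.2 dBm


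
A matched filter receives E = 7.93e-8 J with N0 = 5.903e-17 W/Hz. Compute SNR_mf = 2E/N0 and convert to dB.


SNR_lin = 2 * 7.93e-8 / 5.903e-17 = 2.687e9
SNR_dB = 10*log10(2.687e9) = 94.3 dB

94.3 dB


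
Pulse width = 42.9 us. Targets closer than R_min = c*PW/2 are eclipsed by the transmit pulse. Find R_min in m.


R_min = 3e8 * 42.9e-6 / 2 = 6435.0 m

6435.0 m


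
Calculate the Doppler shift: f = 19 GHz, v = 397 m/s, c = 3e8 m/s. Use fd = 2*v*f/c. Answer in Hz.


fd = 2 * 397 * 19000000000.0 / 3e8 = 50286.7 Hz

50286.7 Hz


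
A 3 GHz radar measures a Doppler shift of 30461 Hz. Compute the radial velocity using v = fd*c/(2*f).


v = 30461 * 3e8 / (2 * 3000000000.0) = 1523.1 m/s

1523.1 m/s


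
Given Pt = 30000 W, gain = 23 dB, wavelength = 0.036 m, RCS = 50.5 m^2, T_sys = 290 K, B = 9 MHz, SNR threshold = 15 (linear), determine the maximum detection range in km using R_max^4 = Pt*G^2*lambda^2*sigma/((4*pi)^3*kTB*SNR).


G_lin = 10^(23/10) = 199.526231
R^4 = 30000 * 199.526231^2 * 0.036^2 * 50.5 / ((4*pi)^3 * 1.38e-23 * 290 * 9000000.0 * 15)
R^4 = 7.29083e16 m^4
R_max = (7.29083e16)^(1/4) = 16432.1 m = 16.4 km

16.4 km


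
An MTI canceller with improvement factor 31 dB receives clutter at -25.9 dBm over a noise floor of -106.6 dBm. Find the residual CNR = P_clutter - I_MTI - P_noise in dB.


CNR = -25.9 - 31 - (-106.6) = 49.7 dB

49.7 dB


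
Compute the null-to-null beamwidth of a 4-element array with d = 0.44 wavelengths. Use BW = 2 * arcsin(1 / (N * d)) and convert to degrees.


1/(N*d) = 1/(4*0.44) = 0.568182
BW = 2*arcsin(0.568182) = 69.2 degrees

69.2 degrees


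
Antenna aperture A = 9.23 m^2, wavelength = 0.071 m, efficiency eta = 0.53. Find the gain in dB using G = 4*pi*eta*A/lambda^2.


G_linear = 4*pi*0.53*9.23/0.071^2 = 12194.69
G_dB = 10*log10(12194.69) = 40.9 dB

40.9 dB


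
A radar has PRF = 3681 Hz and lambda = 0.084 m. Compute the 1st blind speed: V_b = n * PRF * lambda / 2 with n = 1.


V_blind = 1 * 3681 * 0.084 / 2 = 154.6 m/s

154.6 m/s


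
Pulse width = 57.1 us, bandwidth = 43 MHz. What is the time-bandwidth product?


TBP = 57.1 * 43 = 2455.3

2455.3


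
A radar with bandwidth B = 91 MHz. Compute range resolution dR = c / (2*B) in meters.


dR = 3e8 / (2 * 91000000.0) = 1.65 m

1.65 m


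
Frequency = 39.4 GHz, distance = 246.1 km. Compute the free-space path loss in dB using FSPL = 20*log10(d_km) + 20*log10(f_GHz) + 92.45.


20*log10(246.1) = 47.82
20*log10(39.4) = 31.91
FSPL = 172.2 dB

172.2 dB


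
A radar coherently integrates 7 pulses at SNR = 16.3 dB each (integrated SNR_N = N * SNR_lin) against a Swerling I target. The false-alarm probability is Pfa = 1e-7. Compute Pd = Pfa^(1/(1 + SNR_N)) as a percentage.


SNR_lin = 10^(16.3/10) = 42.65795
SNR_N = 7 * 42.65795 = 298.60565
1/(1 + SNR_N) = 1/299.60565 = 0.0033377
Pd = (1e-7)^0.0033377 = 0.94762
Pd = 94.8%

94.8%


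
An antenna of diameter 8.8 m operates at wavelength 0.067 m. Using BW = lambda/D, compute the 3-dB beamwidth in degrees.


BW_rad = 0.067 / 8.8 = 0.007614
BW_deg = 0.44 degrees

0.44 degrees


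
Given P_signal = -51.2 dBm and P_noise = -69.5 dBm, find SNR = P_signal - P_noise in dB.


SNR = -51.2 - (-69.5) = 18.3 dB

18.3 dB


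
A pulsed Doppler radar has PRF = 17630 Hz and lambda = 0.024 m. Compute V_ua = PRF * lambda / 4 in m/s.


V_ua = 17630 * 0.024 / 4 = 105.8 m/s

105.8 m/s


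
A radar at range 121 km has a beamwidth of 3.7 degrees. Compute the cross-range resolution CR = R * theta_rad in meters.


BW_rad = 0.064577182
CR = 121000 * 0.064577182 = 7813.8 m

7813.8 m


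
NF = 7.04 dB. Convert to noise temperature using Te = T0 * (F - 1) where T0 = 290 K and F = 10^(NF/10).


NF_lin = 10^(7.04/10) = 5.058247
Te = 290 * (5.058247 - 1) = 1176.9 K

1176.9 K


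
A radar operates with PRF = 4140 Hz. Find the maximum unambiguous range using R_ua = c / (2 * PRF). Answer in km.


R_ua = 3e8 / (2 * 4140) = 36231.9 m = 36.2 km

36.2 km


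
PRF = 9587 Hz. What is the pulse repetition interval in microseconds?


PRI = 1/9587 = 0.0001043079 s = 104.3 us

104.3 us


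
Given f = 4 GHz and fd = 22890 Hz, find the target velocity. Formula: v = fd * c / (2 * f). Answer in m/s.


v = 22890 * 3e8 / (2 * 4000000000.0) = 858.4 m/s

858.4 m/s


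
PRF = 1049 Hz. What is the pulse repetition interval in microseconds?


PRI = 1/1049 = 0.0009532888 s = 953.3 us

953.3 us


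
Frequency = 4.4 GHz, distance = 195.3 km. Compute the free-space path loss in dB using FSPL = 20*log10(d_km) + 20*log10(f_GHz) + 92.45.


20*log10(195.3) = 45.81
20*log10(4.4) = 12.87
FSPL = 151.1 dB

151.1 dB


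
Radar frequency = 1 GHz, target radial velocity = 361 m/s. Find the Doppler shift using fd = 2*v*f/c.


fd = 2 * 361 * 1000000000.0 / 3e8 = 2406.7 Hz

2406.7 Hz


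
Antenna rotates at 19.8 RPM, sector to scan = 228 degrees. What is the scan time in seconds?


t = 228 / (19.8 * 360) * 60 = 1.92 s

1.92 s


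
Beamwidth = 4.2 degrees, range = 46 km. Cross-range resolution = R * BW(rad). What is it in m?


BW_rad = 0.073303829
CR = 46000 * 0.073303829 = 3372.0 m

3372.0 m


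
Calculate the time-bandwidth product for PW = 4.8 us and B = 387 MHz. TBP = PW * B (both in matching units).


TBP = 4.8 * 387 = 1857.6

1857.6


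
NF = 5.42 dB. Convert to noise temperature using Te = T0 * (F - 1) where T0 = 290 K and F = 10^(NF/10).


NF_lin = 10^(5.42/10) = 3.483373
Te = 290 * (3.483373 - 1) = 720.2 K

720.2 K


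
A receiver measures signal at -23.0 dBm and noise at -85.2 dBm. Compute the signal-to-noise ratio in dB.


SNR = -23.0 - (-85.2) = 62.2 dB

62.2 dB


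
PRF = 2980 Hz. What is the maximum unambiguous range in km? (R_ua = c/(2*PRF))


R_ua = 3e8 / (2 * 2980) = 50335.6 m = 50.3 km

50.3 km


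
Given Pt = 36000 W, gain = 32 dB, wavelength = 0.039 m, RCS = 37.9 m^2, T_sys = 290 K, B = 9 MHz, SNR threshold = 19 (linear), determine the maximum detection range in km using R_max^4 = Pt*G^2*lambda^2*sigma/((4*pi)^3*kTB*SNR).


G_lin = 10^(32/10) = 1584.893192
R^4 = 36000 * 1584.893192^2 * 0.039^2 * 37.9 / ((4*pi)^3 * 1.38e-23 * 290 * 9000000.0 * 19)
R^4 = 3.83856e18 m^4
R_max = (3.83856e18)^(1/4) = 44263.1 m = 44.3 km

44.3 km
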